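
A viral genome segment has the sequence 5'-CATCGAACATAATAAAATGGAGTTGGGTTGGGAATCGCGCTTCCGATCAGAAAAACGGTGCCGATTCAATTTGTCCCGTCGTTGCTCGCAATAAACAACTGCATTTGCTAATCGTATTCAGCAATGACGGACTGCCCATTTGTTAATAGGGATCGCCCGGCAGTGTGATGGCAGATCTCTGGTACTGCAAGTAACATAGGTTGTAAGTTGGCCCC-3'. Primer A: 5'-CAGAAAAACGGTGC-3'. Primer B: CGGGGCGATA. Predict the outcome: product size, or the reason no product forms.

Primer B (CGGGGCGATA) does not match the top strand, and its reverse complement TATCGCCCCG does not match either.
With no annealing site for primer B, no amplification occurs.

No product — primer B has no binding site in the template.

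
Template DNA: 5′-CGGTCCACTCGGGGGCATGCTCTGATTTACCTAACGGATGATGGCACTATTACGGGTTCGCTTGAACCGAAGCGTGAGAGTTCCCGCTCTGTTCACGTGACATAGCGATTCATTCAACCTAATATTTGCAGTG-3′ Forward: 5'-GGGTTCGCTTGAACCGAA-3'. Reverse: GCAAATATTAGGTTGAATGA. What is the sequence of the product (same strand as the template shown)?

5'-GGGTTCGCTTGAACCGAAGCGTGAGAGTTCCCGCTCTGTTCACGTGACATAGCGATTCATTCAACCTAATATTTGC-3'

Forward primer GGGTTCGCTTGAACCGAA is found on the top strand at positions 54–71.
The reverse primer's reverse complement is TCATTCAACCTAATATTTGC, which matches the template at positions 110–129.
The product is the template from position 54 through 129 (76 bp).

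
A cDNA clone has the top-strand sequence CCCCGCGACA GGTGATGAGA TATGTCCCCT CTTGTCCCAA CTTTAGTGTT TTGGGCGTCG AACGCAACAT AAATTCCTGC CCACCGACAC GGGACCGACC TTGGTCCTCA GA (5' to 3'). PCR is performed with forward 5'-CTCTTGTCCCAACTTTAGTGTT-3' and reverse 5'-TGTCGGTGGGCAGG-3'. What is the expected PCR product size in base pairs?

61 bp

The forward primer matches the template at positions 29–50.
Reverse complement of the reverse primer: CCTGCCCACCGACA. This occurs on the top strand at positions 76–89.
The product runs from position 29 to position 89, so its length is 89 − 29 + 1 = 61 bp.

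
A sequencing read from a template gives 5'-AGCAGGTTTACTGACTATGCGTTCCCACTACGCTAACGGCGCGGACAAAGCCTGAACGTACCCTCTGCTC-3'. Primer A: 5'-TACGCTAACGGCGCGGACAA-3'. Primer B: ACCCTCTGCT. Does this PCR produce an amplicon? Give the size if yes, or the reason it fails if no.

Primer A (TACGCTAACGGCGCGGACAA) matches the top strand at positions 29–48 (3' end points downstream).
Primer B (ACCCTCTGCT) also matches the top strand directly, at positions 60–69 — its reverse complement AGCAGAGGGT is not present.
Both primers anneal to the bottom strand with 3' ends pointing the same way, so neither can prime synthesis back toward the other.

No product — both primers anneal to the same strand and extend in the same direction.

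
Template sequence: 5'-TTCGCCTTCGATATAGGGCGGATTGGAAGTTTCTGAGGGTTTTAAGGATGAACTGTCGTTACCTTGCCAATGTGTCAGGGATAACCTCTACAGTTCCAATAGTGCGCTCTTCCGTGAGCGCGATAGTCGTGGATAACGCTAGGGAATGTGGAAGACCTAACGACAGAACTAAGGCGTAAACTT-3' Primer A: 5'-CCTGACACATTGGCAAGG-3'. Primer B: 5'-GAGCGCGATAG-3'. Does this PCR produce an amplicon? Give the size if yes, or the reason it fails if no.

No product — the primers' 3' ends point away from each other.

Primer A (CCTGACACATTGGCAAGG) has reverse complement CCTTGCCAATGTGTCAGG, which matches the top strand at positions 62–79; primer A anneals to the top strand there with its 3' end pointing upstream toward position 62.
Primer B (GAGCGCGATAG) matches the top strand directly at positions 116–126; it anneals to the bottom strand with its 3' end pointing downstream toward position 126.
The 3' ends diverge (primer A extends toward position 1, primer B toward position 183), so the primers never converge on a shared product.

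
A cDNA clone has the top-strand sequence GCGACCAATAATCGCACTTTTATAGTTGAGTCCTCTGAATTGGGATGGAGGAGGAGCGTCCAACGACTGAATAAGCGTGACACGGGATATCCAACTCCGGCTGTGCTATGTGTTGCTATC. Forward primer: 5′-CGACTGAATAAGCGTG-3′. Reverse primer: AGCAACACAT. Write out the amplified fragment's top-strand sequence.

5'-CGACTGAATAAGCGTGACACGGGATATCCAACTCCGGCTGTGCTATGTGTTGCT-3'

Scanning the template, CGACTGAATAAGCGTG occurs at positions 64–79; this primer anneals to the bottom strand there with its 3' end pointing downstream.
Taking the reverse complement of AGCAACACAT gives ATGTGTTGCT, found at positions 108–117 on the template; the primer anneals here to the top strand with its 3' end pointing upstream.
The product is the template from position 64 through 117 (54 bp).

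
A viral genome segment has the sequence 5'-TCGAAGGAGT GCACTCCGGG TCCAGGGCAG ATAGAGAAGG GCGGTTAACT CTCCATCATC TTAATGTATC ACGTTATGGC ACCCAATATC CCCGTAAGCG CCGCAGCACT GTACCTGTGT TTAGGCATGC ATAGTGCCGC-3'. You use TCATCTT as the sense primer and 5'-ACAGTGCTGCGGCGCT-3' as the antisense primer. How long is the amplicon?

Forward primer TCATCTT is found on the top strand at positions 56–62.
Reverse complement of the reverse primer: AGCGCCGCAGCACTGT. This occurs on the top strand at positions 97–112.
Amplicon spans positions 56–112: 57 bp.

57 bp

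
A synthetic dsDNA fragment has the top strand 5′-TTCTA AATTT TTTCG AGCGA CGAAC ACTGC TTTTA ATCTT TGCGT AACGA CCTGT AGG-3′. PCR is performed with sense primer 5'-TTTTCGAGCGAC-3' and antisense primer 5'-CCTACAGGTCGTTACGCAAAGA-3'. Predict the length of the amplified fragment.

Scanning the template, TTTTCGAGCGAC occurs at positions 10–21; this primer anneals to the bottom strand there with its 3' end pointing downstream.
The reverse primer's reverse complement is TCTTTGCGTAACGACCTGTAGG, which matches the template at positions 37–58.
Amplicon spans positions 10–58: 49 bp.

49 bp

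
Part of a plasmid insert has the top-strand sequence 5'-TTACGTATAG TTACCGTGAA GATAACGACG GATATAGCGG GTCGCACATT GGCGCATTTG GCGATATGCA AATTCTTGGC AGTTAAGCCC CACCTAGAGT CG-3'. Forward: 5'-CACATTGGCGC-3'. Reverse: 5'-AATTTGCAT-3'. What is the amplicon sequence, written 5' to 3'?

5'-CACATTGGCGCATTTGGCGATATGCAAATT-3'

Forward primer CACATTGGCGC is found on the top strand at positions 45–55.
The reverse primer's reverse complement is ATGCAAATT, which matches the template at positions 66–74.
The product is the template from position 45 through 74 (30 bp).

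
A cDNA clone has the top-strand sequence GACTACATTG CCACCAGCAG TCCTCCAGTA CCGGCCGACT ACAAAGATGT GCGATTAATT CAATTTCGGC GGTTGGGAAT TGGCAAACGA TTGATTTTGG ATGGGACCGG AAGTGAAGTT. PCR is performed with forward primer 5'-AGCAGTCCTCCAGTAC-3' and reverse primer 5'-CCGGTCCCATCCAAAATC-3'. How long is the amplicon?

Forward primer AGCAGTCCTCCAGTAC is found on the top strand at positions 16–31.
Reverse complement of the reverse primer: GATTTTGGATGGGACCGG. This occurs on the top strand at positions 93–110.
The product runs from position 16 to position 110, so its length is 110 − 16 + 1 = 95 bp.

95 bp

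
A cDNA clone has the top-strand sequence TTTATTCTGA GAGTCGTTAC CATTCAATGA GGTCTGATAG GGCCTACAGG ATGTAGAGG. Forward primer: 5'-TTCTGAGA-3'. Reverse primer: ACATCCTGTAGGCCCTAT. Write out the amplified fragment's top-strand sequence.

The forward primer matches the template at positions 5–12.
The reverse primer's reverse complement is ATAGGGCCTACAGGATGT, which matches the template at positions 37–54.
The product is the template from position 5 through 54 (50 bp).

5'-TTCTGAGAGTCGTTACCATTCAATGAGGTCTGATAGGGCCTACAGGATGT-3'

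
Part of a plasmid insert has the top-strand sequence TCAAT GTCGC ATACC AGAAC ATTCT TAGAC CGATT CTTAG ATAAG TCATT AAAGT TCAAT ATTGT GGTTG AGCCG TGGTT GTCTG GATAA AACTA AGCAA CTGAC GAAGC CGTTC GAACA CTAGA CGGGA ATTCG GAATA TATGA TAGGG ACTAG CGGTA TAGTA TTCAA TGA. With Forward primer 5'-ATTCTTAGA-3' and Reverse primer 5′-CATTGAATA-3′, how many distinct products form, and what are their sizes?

Two products: 152 bp, 140 bp

The forward primer ATTCTTAGA matches the top strand at positions 21–29, 33–41.
The reverse primer's reverse complement is TATTCAATG, matching at positions 164–172.
Each forward site pairs with the reverse site to give a product ending at position 172: sizes 152, 140 bp.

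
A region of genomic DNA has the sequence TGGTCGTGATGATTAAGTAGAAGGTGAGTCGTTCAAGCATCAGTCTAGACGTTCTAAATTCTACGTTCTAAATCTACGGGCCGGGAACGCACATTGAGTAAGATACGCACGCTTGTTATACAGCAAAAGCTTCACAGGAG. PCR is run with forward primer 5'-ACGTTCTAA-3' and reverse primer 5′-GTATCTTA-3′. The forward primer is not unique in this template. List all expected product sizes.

58 bp, 44 bp

The forward primer ACGTTCTAA matches the top strand at positions 49–57, 63–71.
The reverse primer's reverse complement is TAAGATAC, matching at positions 99–106.
Each forward site pairs with the reverse site to give a product ending at position 106: sizes 58, 44 bp.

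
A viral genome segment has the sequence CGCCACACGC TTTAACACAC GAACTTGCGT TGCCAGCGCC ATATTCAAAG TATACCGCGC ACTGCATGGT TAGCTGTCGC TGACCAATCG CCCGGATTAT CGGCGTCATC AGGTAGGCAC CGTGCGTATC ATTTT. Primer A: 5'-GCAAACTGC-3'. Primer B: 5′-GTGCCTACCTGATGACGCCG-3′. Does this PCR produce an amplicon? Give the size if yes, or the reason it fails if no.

No product — primer A has no binding site in the template.

Primer A (GCAAACTGC) does not match the top strand, and its reverse complement GCAGTTTGC does not match either.
With no annealing site for primer A, no amplification occurs.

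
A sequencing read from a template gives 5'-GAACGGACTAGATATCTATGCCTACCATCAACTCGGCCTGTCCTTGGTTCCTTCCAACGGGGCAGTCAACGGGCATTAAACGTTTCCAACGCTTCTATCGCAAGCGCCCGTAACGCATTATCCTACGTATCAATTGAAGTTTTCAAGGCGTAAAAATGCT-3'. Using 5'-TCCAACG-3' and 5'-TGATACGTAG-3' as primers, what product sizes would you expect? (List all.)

80 bp, 48 bp

The forward primer TCCAACG matches the top strand at positions 53–59, 85–91.
The reverse primer's reverse complement is CTACGTATCA, matching at positions 123–132.
Each forward site pairs with the reverse site to give a product ending at position 132: sizes 80, 48 bp.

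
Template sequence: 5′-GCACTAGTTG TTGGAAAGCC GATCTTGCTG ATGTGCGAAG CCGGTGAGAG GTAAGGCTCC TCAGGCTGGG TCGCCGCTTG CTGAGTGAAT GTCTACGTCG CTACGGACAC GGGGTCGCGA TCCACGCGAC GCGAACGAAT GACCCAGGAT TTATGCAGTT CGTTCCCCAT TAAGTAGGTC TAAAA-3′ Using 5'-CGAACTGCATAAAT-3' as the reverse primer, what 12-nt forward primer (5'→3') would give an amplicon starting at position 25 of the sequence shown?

5'-TTGCTGATGTGC-3'

The reverse primer's reverse complement ATTTATGCAGTTCG matches the template at positions 149–162; the product starts at position 25.
The forward primer is identical to the top strand over positions 25–36: TTGCTGATGTGC.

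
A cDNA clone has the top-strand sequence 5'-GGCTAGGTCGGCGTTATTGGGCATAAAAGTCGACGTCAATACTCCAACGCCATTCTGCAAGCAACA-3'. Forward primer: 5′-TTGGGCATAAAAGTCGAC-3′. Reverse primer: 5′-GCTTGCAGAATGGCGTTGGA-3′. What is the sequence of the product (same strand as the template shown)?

5'-TTGGGCATAAAAGTCGACGTCAATACTCCAACGCCATTCTGCAAGC-3'

The forward primer matches the template at positions 17–34.
Taking the reverse complement of GCTTGCAGAATGGCGTTGGA gives TCCAACGCCATTCTGCAAGC, found at positions 43–62 on the template; the primer anneals here to the top strand with its 3' end pointing upstream.
The product is the template from position 17 through 62 (46 bp).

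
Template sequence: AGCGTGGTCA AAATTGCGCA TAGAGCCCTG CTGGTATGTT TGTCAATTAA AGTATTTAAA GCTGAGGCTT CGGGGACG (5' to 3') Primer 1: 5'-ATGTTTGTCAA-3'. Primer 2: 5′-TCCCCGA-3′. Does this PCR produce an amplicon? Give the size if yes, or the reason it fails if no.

Primer 1 (ATGTTTGTCAA) matches the top strand at positions 36–46; it acts as a forward primer.
Primer 2's reverse complement is TCGGGGA, matching the top strand at positions 70–76; it acts as a reverse primer.
The 3' ends face each other across positions 36–76, giving a 41 bp product.

Yes — a 41 bp product.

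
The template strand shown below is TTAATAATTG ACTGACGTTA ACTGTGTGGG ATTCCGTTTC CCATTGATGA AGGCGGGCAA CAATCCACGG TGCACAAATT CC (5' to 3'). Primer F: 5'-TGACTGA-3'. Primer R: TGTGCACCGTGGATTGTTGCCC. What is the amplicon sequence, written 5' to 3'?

The forward primer matches the template at positions 9–15.
Taking the reverse complement of TGTGCACCGTGGATTGTTGCCC gives GGGCAACAATCCACGGTGCACA, found at positions 55–76 on the template; the primer anneals here to the top strand with its 3' end pointing upstream.
The product is the template from position 9 through 76 (68 bp).

5'-TGACTGACGTTAACTGTGTGGGATTCCGTTTCCCATTGATGAAGGCGGGCAACAATCCACGGTGCACA-3'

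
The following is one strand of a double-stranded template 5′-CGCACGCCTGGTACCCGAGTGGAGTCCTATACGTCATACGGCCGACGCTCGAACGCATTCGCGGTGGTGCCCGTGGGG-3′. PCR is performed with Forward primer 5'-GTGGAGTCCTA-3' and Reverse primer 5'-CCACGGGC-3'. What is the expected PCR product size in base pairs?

58 bp

Forward primer GTGGAGTCCTA is found on the top strand at positions 19–29.
The reverse primer's reverse complement is GCCCGTGG, which matches the template at positions 69–76.
Amplicon spans positions 19–76: 58 bp.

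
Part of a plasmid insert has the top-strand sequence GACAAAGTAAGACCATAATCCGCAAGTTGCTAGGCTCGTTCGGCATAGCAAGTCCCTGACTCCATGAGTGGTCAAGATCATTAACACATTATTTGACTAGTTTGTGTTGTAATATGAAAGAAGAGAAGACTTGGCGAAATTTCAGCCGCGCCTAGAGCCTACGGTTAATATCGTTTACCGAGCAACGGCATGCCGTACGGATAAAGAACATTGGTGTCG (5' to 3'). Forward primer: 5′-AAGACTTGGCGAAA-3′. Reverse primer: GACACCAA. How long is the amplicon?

Scanning the template, AAGACTTGGCGAAA occurs at positions 126–139; this primer anneals to the bottom strand there with its 3' end pointing downstream.
Reverse complement of the reverse primer: TTGGTGTC. This occurs on the top strand at positions 211–218.
The product runs from position 126 to position 218, so its length is 218 − 126 + 1 = 93 bp.

93 bp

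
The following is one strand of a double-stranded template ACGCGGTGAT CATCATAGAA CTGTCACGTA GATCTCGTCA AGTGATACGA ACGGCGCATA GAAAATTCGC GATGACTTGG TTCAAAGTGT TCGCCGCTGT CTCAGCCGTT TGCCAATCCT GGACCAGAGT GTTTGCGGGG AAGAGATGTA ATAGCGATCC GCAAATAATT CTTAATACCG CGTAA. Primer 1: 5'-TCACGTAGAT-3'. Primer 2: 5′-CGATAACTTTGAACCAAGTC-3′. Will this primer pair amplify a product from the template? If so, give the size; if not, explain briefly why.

No product — primer 2 has no binding site in the template.

Primer 2 (CGATAACTTTGAACCAAGTC) does not match the top strand, and its reverse complement GACTTGGTTCAAAGTTATCG does not match either.
With no annealing site for primer 2, no amplification occurs.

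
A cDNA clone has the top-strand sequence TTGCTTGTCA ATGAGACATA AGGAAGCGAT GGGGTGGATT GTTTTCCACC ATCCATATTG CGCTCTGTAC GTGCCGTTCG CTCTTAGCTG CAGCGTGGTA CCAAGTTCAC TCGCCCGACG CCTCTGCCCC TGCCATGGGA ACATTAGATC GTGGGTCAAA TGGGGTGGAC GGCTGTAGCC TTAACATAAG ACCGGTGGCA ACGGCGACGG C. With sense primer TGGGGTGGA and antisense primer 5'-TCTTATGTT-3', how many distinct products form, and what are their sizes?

Two products: 162 bp, 31 bp

The forward primer TGGGGTGGA matches the top strand at positions 30–38, 161–169.
The reverse primer's reverse complement is AACATAAGA, matching at positions 183–191.
Each forward site pairs with the reverse site to give a product ending at position 191: sizes 162, 31 bp.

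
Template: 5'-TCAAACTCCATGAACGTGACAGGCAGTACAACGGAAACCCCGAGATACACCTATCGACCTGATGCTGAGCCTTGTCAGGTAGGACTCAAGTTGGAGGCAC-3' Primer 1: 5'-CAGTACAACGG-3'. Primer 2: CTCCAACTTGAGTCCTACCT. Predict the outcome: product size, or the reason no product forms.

Yes — a 73 bp product.

Primer 1 (CAGTACAACGG) matches the top strand at positions 24–34; it acts as a forward primer.
Primer 2's reverse complement is AGGTAGGACTCAAGTTGGAG, matching the top strand at positions 77–96; it acts as a reverse primer.
The 3' ends face each other across positions 24–96, giving a 73 bp product.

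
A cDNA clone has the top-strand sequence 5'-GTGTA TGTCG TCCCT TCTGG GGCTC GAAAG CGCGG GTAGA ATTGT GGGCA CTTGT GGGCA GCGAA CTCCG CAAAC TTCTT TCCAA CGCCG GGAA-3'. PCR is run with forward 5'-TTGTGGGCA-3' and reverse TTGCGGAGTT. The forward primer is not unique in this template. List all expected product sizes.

32 bp, 22 bp

The forward primer TTGTGGGCA matches the top strand at positions 42–50, 52–60.
The reverse primer's reverse complement is AACTCCGCAA, matching at positions 64–73.
Each forward site pairs with the reverse site to give a product ending at position 73: sizes 32, 22 bp.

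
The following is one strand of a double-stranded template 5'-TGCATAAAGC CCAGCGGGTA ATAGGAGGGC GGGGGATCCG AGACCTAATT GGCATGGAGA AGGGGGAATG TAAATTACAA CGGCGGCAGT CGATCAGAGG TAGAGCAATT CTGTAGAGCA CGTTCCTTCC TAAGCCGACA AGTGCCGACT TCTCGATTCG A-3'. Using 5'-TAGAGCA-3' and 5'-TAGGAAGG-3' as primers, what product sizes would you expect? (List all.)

The forward primer TAGAGCA matches the top strand at positions 101–107, 114–120.
The reverse primer's reverse complement is CCTTCCTA, matching at positions 125–132.
Each forward site pairs with the reverse site to give a product ending at position 132: sizes 32, 19 bp.

32 bp, 19 bp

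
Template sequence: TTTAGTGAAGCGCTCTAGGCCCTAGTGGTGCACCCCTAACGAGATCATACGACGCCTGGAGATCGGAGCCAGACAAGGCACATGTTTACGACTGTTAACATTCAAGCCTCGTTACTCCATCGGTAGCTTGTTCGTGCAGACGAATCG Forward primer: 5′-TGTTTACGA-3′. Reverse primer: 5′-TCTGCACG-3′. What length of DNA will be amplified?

58 bp

The forward primer matches the template at positions 83–91.
Reverse complement of the reverse primer: CGTGCAGA. This occurs on the top strand at positions 133–140.
Amplicon spans positions 83–140: 58 bp.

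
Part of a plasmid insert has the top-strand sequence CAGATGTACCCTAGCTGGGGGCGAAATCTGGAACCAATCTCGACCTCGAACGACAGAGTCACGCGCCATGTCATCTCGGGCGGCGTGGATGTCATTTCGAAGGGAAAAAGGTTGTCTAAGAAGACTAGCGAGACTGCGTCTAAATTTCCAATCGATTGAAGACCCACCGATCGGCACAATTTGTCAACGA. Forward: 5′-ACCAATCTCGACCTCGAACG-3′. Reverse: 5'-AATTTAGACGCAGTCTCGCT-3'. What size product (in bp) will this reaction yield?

114 bp

Scanning the template, ACCAATCTCGACCTCGAACG occurs at positions 33–52; this primer anneals to the bottom strand there with its 3' end pointing downstream.
The reverse primer's reverse complement is AGCGAGACTGCGTCTAAATT, which matches the template at positions 127–146.
Amplicon spans positions 33–146: 114 bp.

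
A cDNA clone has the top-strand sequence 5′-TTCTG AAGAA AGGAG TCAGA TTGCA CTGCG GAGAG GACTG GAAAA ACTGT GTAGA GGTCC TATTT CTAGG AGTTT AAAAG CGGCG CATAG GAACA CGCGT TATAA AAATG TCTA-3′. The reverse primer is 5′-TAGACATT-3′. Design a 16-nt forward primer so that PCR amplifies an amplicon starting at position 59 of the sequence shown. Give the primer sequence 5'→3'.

The reverse primer's reverse complement AATGTCTA matches the template at positions 107–114; the product starts at position 59.
The forward primer is identical to the top strand over positions 59–74: CCTATTTCTAGGAGTT.

5'-CCTATTTCTAGGAGTT-3'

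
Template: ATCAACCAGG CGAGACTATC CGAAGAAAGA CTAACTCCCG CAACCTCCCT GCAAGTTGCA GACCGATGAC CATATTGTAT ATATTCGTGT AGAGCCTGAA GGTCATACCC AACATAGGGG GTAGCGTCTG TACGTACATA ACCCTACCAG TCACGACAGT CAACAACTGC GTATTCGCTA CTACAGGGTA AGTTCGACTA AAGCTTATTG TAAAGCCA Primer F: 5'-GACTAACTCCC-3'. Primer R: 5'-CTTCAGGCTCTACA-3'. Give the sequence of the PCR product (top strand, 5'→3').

5'-GACTAACTCCCGCAACCTCCCTGCAAGTTGCAGACCGATGACCATATTGTATATATTCGTGTAGAGCCTGAAG-3'

The forward primer matches the template at positions 29–39.
Taking the reverse complement of CTTCAGGCTCTACA gives TGTAGAGCCTGAAG, found at positions 88–101 on the template; the primer anneals here to the top strand with its 3' end pointing upstream.
The product is the template from position 29 through 101 (73 bp).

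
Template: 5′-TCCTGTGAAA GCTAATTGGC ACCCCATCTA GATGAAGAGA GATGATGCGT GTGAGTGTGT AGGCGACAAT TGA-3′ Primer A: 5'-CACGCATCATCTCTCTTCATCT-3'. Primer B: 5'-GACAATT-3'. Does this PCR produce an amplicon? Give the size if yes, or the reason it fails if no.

No product — the primers' 3' ends point away from each other.

Primer A (CACGCATCATCTCTCTTCATCT) has reverse complement AGATGAAGAGAGATGATGCGTG, which matches the top strand at positions 30–51; primer A anneals to the top strand there with its 3' end pointing upstream toward position 30.
Primer B (GACAATT) matches the top strand directly at positions 65–71; it anneals to the bottom strand with its 3' end pointing downstream toward position 71.
The 3' ends diverge (primer A extends toward position 1, primer B toward position 73), so the primers never converge on a shared product.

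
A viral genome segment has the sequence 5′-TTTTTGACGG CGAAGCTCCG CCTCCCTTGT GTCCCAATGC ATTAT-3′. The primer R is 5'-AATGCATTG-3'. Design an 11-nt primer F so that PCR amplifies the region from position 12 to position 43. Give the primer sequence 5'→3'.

The reverse primer's reverse complement CAATGCATT matches the template at positions 35–43; the product starts at position 12.
The forward primer is identical to the top strand over positions 12–22: GAAGCTCCGCC.

5'-GAAGCTCCGCC-3'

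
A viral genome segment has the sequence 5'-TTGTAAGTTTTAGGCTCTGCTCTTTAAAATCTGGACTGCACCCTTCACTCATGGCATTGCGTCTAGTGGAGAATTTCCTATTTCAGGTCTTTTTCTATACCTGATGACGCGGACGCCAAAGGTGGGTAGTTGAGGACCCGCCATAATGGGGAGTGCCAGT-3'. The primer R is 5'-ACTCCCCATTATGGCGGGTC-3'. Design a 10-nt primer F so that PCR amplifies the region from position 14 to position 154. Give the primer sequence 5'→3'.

The reverse primer's reverse complement GACCCGCCATAATGGGGAGT matches the template at positions 135–154; the product starts at position 14.
The forward primer is identical to the top strand over positions 14–23: GCTCTGCTCT.

5'-GCTCTGCTCT-3'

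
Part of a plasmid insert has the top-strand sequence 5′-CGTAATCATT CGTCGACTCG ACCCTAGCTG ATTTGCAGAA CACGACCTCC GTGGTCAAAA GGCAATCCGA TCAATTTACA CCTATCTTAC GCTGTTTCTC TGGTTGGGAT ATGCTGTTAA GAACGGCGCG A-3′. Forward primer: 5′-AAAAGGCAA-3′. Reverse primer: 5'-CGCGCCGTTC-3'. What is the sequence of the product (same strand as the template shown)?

5'-AAAAGGCAATCCGATCAATTTACACCTATCTTACGCTGTTTCTCTGGTTGGGATATGCTGTTAAGAACGGCGCG-3'

Scanning the template, AAAAGGCAA occurs at positions 57–65; this primer anneals to the bottom strand there with its 3' end pointing downstream.
Taking the reverse complement of CGCGCCGTTC gives GAACGGCGCG, found at positions 121–130 on the template; the primer anneals here to the top strand with its 3' end pointing upstream.
The product is the template from position 57 through 130 (74 bp).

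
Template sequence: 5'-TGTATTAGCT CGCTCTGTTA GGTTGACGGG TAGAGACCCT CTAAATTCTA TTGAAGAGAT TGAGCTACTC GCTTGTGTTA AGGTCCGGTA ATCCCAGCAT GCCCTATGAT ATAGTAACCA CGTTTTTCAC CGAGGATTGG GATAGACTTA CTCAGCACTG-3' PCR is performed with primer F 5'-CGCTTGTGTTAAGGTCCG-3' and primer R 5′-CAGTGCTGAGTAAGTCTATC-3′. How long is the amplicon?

Scanning the template, CGCTTGTGTTAAGGTCCG occurs at positions 70–87; this primer anneals to the bottom strand there with its 3' end pointing downstream.
The reverse primer's reverse complement is GATAGACTTACTCAGCACTG, which matches the template at positions 141–160.
Amplicon spans positions 70–160: 91 bp.

91 bp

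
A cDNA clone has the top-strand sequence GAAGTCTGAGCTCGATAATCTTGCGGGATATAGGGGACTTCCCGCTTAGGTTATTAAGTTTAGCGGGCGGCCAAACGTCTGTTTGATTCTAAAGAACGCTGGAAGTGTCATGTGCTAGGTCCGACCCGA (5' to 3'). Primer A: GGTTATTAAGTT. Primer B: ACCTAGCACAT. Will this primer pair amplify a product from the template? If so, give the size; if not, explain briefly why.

Primer A (GGTTATTAAGTT) matches the top strand at positions 49–60; it acts as a forward primer.
Primer B's reverse complement is ATGTGCTAGGT, matching the top strand at positions 110–120; it acts as a reverse primer.
The 3' ends face each other across positions 49–120, giving a 72 bp product.

Yes — a 72 bp product.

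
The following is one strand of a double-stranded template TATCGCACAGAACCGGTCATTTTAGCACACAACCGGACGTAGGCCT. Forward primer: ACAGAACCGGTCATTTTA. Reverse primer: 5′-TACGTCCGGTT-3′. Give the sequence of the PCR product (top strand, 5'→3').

Scanning the template, ACAGAACCGGTCATTTTA occurs at positions 7–24; this primer anneals to the bottom strand there with its 3' end pointing downstream.
Reverse complement of the reverse primer: AACCGGACGTA. This occurs on the top strand at positions 31–41.
The product is the template from position 7 through 41 (35 bp).

5'-ACAGAACCGGTCATTTTAGCACACAACCGGACGTA-3'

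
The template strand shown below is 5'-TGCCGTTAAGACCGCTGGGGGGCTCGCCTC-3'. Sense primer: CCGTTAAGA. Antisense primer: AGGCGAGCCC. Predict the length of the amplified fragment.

The forward primer matches the template at positions 3–11.
Taking the reverse complement of AGGCGAGCCC gives GGGCTCGCCT, found at positions 20–29 on the template; the primer anneals here to the top strand with its 3' end pointing upstream.
Amplicon spans positions 3–29: 27 bp.

27 bp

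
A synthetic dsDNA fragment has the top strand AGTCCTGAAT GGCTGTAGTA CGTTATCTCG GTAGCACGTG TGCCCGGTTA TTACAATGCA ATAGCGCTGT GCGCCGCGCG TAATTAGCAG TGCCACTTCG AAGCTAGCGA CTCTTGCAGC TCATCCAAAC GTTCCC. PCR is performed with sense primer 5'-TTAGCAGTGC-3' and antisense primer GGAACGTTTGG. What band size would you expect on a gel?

Scanning the template, TTAGCAGTGC occurs at positions 84–93; this primer anneals to the bottom strand there with its 3' end pointing downstream.
Reverse complement of the reverse primer: CCAAACGTTCC. This occurs on the top strand at positions 125–135.
The product runs from position 84 to position 135, so its length is 135 − 84 + 1 = 52 bp.

52 bp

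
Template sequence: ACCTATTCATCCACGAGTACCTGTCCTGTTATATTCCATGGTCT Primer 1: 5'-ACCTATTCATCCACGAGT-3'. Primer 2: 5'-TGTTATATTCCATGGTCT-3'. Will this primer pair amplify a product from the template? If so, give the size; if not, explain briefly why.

Primer 1 (ACCTATTCATCCACGAGT) matches the top strand at positions 1–18 (3' end points downstream).
Primer 2 (TGTTATATTCCATGGTCT) also matches the top strand directly, at positions 27–44 — its reverse complement AGACCATGGAATATAACA is not present.
Both primers anneal to the bottom strand with 3' ends pointing the same way, so neither can prime synthesis back toward the other.

No product — both primers anneal to the same strand and extend in the same direction.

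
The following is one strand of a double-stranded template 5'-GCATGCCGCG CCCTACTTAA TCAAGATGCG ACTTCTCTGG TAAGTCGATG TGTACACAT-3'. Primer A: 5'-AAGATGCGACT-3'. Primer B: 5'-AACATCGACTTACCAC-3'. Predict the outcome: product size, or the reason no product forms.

Primer B (AACATCGACTTACCAC) does not match the top strand, and its reverse complement GTGGTAAGTCGATGTT does not match either.
With no annealing site for primer B, no amplification occurs.

No product — primer B has no binding site in the template.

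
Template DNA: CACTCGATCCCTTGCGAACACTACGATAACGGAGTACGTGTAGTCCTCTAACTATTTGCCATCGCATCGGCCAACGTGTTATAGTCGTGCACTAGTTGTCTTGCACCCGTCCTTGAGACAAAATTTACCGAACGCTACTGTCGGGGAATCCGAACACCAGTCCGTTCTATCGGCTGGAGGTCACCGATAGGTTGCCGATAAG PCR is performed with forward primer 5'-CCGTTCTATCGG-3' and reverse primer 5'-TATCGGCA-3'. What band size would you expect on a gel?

Forward primer CCGTTCTATCGG is found on the top strand at positions 162–173.
Taking the reverse complement of TATCGGCA gives TGCCGATA, found at positions 193–200 on the template; the primer anneals here to the top strand with its 3' end pointing upstream.
Amplicon spans positions 162–200: 39 bp.

39 bp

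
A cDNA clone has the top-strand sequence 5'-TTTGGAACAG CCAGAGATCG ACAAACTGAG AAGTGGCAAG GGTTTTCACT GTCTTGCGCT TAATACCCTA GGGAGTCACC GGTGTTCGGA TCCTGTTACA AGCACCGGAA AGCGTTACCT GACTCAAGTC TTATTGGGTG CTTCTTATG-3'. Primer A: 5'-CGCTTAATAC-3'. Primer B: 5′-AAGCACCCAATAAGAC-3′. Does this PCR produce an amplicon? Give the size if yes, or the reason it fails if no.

Yes — an 87 bp product.

Primer A (CGCTTAATAC) matches the top strand at positions 57–66; it acts as a forward primer.
Primer B's reverse complement is GTCTTATTGGGTGCTT, matching the top strand at positions 128–143; it acts as a reverse primer.
The 3' ends face each other across positions 57–143, giving an 87 bp product.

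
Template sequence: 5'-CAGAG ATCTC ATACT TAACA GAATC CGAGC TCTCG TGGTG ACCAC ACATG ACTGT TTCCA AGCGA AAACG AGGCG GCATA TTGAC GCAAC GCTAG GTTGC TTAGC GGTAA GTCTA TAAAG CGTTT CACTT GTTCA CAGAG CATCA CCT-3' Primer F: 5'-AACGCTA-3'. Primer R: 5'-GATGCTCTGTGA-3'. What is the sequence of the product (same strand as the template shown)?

The forward primer matches the template at positions 88–94.
Taking the reverse complement of GATGCTCTGTGA gives TCACAGAGCATC, found at positions 133–144 on the template; the primer anneals here to the top strand with its 3' end pointing upstream.
The product is the template from position 88 through 144 (57 bp).

5'-AACGCTAGGTTGCTTAGCGGTAAGTCTATAAAGCGTTTCACTTGTTCACAGAGCATC-3'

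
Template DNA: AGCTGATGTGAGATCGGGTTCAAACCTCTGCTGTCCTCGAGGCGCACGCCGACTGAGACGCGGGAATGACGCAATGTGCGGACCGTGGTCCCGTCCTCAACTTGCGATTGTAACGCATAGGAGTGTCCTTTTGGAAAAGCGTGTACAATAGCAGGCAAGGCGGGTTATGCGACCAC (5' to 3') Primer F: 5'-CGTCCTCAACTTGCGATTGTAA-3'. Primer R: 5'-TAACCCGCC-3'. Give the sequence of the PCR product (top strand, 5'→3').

Scanning the template, CGTCCTCAACTTGCGATTGTAA occurs at positions 92–113; this primer anneals to the bottom strand there with its 3' end pointing downstream.
The reverse primer's reverse complement is GGCGGGTTA, which matches the template at positions 159–167.
The product is the template from position 92 through 167 (76 bp).

5'-CGTCCTCAACTTGCGATTGTAACGCATAGGAGTGTCCTTTTGGAAAAGCGTGTACAATAGCAGGCAAGGCGGGTTA-3'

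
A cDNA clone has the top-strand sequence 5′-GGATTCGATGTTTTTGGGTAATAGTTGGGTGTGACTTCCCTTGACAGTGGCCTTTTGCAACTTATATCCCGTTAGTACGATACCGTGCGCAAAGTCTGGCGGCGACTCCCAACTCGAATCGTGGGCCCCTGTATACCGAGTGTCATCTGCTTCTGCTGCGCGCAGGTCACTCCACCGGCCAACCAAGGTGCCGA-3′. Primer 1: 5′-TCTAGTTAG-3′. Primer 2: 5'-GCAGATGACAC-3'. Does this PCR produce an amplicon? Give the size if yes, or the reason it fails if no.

Primer 1 (TCTAGTTAG) does not match the top strand, and its reverse complement CTAACTAGA does not match either.
With no annealing site for primer 1, no amplification occurs.

No product — primer 1 has no binding site in the template.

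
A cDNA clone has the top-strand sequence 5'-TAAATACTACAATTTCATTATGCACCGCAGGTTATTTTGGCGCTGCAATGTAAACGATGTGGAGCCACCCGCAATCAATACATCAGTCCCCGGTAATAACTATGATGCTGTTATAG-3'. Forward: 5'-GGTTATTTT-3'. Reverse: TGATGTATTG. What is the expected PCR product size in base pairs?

Scanning the template, GGTTATTTT occurs at positions 30–38; this primer anneals to the bottom strand there with its 3' end pointing downstream.
The reverse primer's reverse complement is CAATACATCA, which matches the template at positions 76–85.
Product length = (reverse-primer end) − (forward-primer start) + 1 = 85 − 30 + 1 = 56 bp.

56 bp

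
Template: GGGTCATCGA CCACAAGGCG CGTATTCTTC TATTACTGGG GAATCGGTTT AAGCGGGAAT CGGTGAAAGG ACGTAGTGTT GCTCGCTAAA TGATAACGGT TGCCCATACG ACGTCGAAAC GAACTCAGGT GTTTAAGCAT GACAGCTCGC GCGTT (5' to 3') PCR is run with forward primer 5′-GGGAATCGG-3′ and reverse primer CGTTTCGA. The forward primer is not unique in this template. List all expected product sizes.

The forward primer GGGAATCGG matches the top strand at positions 39–47, 55–63.
The reverse primer's reverse complement is TCGAAACG, matching at positions 114–121.
Each forward site pairs with the reverse site to give a product ending at position 121: sizes 83, 67 bp.

83 bp, 67 bp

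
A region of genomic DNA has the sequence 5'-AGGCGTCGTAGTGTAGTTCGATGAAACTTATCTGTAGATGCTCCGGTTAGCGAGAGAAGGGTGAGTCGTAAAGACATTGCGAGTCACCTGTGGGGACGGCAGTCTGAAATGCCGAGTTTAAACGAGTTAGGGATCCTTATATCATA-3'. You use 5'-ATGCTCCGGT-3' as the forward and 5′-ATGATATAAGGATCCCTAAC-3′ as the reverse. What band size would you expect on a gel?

108 bp

Forward primer ATGCTCCGGT is found on the top strand at positions 38–47.
The reverse primer's reverse complement is GTTAGGGATCCTTATATCAT, which matches the template at positions 126–145.
Amplicon spans positions 38–145: 108 bp.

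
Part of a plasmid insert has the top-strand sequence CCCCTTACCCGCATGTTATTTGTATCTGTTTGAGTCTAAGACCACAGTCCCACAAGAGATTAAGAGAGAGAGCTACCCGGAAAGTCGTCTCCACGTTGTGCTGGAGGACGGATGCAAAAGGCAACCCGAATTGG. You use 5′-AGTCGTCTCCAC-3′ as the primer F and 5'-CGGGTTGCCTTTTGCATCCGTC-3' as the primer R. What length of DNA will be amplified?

46 bp

The forward primer matches the template at positions 83–94.
Reverse complement of the reverse primer: GACGGATGCAAAAGGCAACCCG. This occurs on the top strand at positions 107–128.
Product length = (reverse-primer end) − (forward-primer start) + 1 = 128 − 83 + 1 = 46 bp.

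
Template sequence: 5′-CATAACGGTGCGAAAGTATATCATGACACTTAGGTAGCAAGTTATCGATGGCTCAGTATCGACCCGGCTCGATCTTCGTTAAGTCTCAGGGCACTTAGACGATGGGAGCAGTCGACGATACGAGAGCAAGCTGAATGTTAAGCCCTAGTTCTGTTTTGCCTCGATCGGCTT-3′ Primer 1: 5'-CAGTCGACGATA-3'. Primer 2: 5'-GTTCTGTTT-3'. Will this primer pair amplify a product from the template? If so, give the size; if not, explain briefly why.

Primer 1 (CAGTCGACGATA) matches the top strand at positions 109–120 (3' end points downstream).
Primer 2 (GTTCTGTTT) also matches the top strand directly, at positions 148–156 — its reverse complement AAACAGAAC is not present.
Both primers anneal to the bottom strand with 3' ends pointing the same way, so neither can prime synthesis back toward the other.

No product — both primers anneal to the same strand and extend in the same direction.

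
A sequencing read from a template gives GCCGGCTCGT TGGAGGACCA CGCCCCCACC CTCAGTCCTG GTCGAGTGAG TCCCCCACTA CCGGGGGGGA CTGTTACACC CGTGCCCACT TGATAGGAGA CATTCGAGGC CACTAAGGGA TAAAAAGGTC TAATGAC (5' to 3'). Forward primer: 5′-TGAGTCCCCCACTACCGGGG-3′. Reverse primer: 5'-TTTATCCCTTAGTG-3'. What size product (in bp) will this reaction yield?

78 bp

Scanning the template, TGAGTCCCCCACTACCGGGG occurs at positions 47–66; this primer anneals to the bottom strand there with its 3' end pointing downstream.
Taking the reverse complement of TTTATCCCTTAGTG gives CACTAAGGGATAAA, found at positions 111–124 on the template; the primer anneals here to the top strand with its 3' end pointing upstream.
The product runs from position 47 to position 124, so its length is 124 − 47 + 1 = 78 bp.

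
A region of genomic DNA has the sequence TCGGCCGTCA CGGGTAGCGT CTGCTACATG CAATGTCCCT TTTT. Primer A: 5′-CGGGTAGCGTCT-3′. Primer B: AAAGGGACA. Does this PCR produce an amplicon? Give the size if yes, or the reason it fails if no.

Primer A (CGGGTAGCGTCT) matches the top strand at positions 11–22; it acts as a forward primer.
Primer B's reverse complement is TGTCCCTTT, matching the top strand at positions 34–42; it acts as a reverse primer.
The 3' ends face each other across positions 11–42, giving a 32 bp product.

Yes — a 32 bp product.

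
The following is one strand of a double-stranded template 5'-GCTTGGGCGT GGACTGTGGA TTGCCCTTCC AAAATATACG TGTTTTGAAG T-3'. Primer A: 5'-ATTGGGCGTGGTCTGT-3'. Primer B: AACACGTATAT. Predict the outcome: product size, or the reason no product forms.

No product — primer A has no binding site in the template.

Primer A (ATTGGGCGTGGTCTGT) does not match the top strand, and its reverse complement ACAGACCACGCCCAAT does not match either.
With no annealing site for primer A, no amplification occurs.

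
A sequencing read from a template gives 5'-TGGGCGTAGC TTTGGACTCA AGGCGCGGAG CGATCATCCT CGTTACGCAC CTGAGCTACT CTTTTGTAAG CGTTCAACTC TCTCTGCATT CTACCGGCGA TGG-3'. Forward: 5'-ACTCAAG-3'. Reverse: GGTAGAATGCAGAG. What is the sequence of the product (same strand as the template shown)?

5'-ACTCAAGGCGCGGAGCGATCATCCTCGTTACGCACCTGAGCTACTCTTTTGTAAGCGTTCAACTCTCTCTGCATTCTACC-3'

The forward primer matches the template at positions 16–22.
The reverse primer's reverse complement is CTCTGCATTCTACC, which matches the template at positions 82–95.
The product is the template from position 16 through 95 (80 bp).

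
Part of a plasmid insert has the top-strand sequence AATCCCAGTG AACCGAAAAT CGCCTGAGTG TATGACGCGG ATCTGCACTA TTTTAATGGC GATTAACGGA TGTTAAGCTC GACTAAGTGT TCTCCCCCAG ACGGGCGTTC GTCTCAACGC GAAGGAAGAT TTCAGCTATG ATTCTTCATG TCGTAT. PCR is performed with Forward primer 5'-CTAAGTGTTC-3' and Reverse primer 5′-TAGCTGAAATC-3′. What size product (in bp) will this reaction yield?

The forward primer matches the template at positions 83–92.
Taking the reverse complement of TAGCTGAAATC gives GATTTCAGCTA, found at positions 128–138 on the template; the primer anneals here to the top strand with its 3' end pointing upstream.
Product length = (reverse-primer end) − (forward-primer start) + 1 = 138 − 83 + 1 = 56 bp.

56 bp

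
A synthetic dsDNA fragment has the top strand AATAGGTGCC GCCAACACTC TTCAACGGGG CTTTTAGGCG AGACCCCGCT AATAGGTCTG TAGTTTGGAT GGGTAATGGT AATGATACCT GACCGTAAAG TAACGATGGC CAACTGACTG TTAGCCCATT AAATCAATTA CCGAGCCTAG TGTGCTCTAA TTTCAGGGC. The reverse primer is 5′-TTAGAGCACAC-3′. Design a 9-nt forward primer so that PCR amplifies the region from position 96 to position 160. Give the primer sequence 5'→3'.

The reverse primer's reverse complement GTGTGCTCTAA matches the template at positions 150–160; the product starts at position 96.
The forward primer is identical to the top strand over positions 96–104: TAAAGTAAC.

5'-TAAAGTAAC-3'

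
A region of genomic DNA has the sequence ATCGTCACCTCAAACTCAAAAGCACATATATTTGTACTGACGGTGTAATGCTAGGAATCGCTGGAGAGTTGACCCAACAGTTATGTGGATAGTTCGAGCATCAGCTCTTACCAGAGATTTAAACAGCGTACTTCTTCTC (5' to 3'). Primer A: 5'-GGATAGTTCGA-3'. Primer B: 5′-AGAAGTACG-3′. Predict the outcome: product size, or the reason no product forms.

Primer A (GGATAGTTCGA) matches the top strand at positions 87–97; it acts as a forward primer.
Primer B's reverse complement is CGTACTTCT, matching the top strand at positions 127–135; it acts as a reverse primer.
The 3' ends face each other across positions 87–135, giving a 49 bp product.

Yes — a 49 bp product.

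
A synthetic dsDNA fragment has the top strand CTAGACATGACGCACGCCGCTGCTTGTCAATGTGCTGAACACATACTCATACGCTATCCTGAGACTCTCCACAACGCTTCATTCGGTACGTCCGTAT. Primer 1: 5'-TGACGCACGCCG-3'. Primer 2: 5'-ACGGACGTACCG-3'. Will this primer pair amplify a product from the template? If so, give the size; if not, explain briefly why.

Primer 1 (TGACGCACGCCG) matches the top strand at positions 8–19; it acts as a forward primer.
Primer 2's reverse complement is CGGTACGTCCGT, matching the top strand at positions 84–95; it acts as a reverse primer.
The 3' ends face each other across positions 8–95, giving an 88 bp product.

Yes — an 88 bp product.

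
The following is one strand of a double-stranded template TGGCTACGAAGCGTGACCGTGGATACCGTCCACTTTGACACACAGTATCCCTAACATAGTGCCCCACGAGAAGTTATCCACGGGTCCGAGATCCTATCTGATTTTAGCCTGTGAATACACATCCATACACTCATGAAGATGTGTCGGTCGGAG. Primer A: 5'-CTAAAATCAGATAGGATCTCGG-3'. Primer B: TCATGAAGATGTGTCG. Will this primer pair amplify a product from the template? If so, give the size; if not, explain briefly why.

No product — the primers' 3' ends point away from each other.

Primer A (CTAAAATCAGATAGGATCTCGG) has reverse complement CCGAGATCCTATCTGATTTTAG, which matches the top strand at positions 86–107; primer A anneals to the top strand there with its 3' end pointing upstream toward position 86.
Primer B (TCATGAAGATGTGTCG) matches the top strand directly at positions 131–146; it anneals to the bottom strand with its 3' end pointing downstream toward position 146.
The 3' ends diverge (primer A extends toward position 1, primer B toward position 153), so the primers never converge on a shared product.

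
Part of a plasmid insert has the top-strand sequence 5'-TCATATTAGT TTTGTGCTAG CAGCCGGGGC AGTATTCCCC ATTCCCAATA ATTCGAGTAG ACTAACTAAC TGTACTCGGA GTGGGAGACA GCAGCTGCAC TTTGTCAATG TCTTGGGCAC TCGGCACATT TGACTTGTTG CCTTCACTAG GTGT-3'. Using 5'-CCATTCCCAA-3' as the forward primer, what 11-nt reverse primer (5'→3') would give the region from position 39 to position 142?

The product's 3' end on the top strand is position 142.
The reverse primer anneals to the top strand over positions 132–142, i.e. to GACTTGTTGCC.
Its sequence written 5'→3' is the reverse complement: GGCAACAAGTC.

5'-GGCAACAAGTC-3'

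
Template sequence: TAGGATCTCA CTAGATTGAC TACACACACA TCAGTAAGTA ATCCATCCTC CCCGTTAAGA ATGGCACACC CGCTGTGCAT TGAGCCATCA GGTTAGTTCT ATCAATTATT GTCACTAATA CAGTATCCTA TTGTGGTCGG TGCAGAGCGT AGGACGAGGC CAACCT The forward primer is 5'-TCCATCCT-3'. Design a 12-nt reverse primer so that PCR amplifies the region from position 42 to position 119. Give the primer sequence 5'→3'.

The product's 3' end on the top strand is position 119.
The reverse primer anneals to the top strand over positions 108–119, i.e. to ATTGTCACTAAT.
Its sequence written 5'→3' is the reverse complement: ATTAGTGACAAT.

5'-ATTAGTGACAAT-3'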